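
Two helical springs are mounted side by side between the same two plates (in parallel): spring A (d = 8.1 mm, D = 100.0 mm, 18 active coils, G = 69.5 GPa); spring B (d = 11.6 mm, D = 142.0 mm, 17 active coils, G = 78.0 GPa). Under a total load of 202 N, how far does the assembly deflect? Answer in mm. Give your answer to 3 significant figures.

k_A = Gd⁴/(8D³N_a) = (69.5×10³)(8.1⁴)/(8·100.0³·18) = 2.0776 N/mm
k_B = Gd⁴/(8D³N_a) = (78.0×10³)(11.6⁴)/(8·142.0³·17) = 3.6268 N/mm
Parallel: k_eq = 2.0776 + 3.6268 = 5.7044 N/mm
δ = F/k_eq = 202/5.7044 = 35.411 mm

35.4 mm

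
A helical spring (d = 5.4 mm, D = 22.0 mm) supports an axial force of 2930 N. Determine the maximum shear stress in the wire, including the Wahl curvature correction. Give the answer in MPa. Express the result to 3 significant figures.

Spring index C = D/d = 22.0/5.4 = 4.0741
K_W = (4C−1)/(4C−4) + 0.615/C = 15.296/12.296 + 0.1510 = 1.3949
τ₀ = 8FD/(πd³) = 8·2930·22.0/(π·5.4³) = 515680/494.69 = 1042.4 MPa
τ_max = K·τ₀ = 1.3949 × 1042.4 = 1454.1 MPa

1450 MPa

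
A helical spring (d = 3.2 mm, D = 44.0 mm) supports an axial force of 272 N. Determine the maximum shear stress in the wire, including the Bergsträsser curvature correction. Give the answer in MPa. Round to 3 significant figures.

1020 MPa

Spring index C = D/d = 44.0/3.2 = 13.7500
K_B = (4C+2)/(4C−3) = 57.000/52.000 = 1.0962
τ₀ = 8FD/(πd³) = 8·272·44.0/(π·3.2³) = 95744/102.94 = 930.06 MPa
τ_max = K·τ₀ = 1.0962 × 930.06 = 1019.5 MPa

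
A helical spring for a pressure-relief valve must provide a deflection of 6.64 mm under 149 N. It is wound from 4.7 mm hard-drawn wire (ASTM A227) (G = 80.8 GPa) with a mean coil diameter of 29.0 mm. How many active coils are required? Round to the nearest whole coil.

9

Required rate k = F/δ = 149/6.64 = 22.44 N/mm
N_a = Gd⁴/(8D³k) = (80.8×10³ × 4.7⁴)/(8 × 29.0³ × 22.44)
    = 3.94278e+07 / 4.37827e+06 = 9.005 → 9 coils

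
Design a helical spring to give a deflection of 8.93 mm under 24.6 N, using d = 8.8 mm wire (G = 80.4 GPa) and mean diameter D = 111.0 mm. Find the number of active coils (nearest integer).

Required rate k = F/δ = 24.6/8.93 = 2.7548 N/mm
N_a = Gd⁴/(8D³k) = (80.4×10³ × 8.8⁴)/(8 × 111.0³ × 2.7548)
    = 4.82155e+08 / 3.014e+07 = 16 → 16 coils

16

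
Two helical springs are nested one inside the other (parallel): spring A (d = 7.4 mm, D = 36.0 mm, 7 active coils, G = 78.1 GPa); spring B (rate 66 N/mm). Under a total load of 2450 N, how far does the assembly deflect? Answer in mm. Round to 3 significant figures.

k_A = Gd⁴/(8D³N_a) = (78.1×10³)(7.4⁴)/(8·36.0³·7) = 89.636 N/mm
Parallel: k_eq = 89.636 + 66 = 155.64 N/mm
δ = F/k_eq = 2450/155.64 = 15.742 mm

15.7 mm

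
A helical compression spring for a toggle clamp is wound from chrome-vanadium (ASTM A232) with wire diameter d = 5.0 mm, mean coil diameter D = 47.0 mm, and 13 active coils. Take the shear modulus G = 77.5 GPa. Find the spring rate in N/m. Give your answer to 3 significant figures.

k = Gd⁴/(8D³N_a) = (77.5×10³ × 5.0⁴) / (8 × 47.0³ × 13)
  = 4.84375e+07 / 1.07976e+07 = 4.486 N/mm = 4486 N/m

4490 N/m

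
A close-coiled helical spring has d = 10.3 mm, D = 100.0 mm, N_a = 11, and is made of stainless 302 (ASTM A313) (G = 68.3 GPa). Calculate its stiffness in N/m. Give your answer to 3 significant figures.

k = Gd⁴/(8D³N_a) = (68.3×10³ × 10.3⁴) / (8 × 100.0³ × 11)
  = 7.68723e+08 / 8.8e+07 = 8.7355 N/mm = 8735.5 N/m

8740 N/m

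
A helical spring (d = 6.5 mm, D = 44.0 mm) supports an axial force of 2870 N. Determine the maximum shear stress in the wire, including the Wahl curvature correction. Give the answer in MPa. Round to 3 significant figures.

Spring index C = D/d = 44.0/6.5 = 6.7692
K_W = (4C−1)/(4C−4) + 0.615/C = 26.077/23.077 + 0.0909 = 1.2209
τ₀ = 8FD/(πd³) = 8·2870·44.0/(π·6.5³) = 1.01024e+06/862.76 = 1170.9 MPa
τ_max = K·τ₀ = 1.2209 × 1170.9 = 1429.5 MPa

1430 MPa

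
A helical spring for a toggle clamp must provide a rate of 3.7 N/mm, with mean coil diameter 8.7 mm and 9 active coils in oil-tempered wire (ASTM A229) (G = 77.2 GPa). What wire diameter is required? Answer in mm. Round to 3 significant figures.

1.23 mm

d = (8D³N_a·k / G)^(1/4) = (8·8.7³·9·3.7 / (77.2×10³))^0.25
  = (2.2723)^0.25 = 1.2278 mm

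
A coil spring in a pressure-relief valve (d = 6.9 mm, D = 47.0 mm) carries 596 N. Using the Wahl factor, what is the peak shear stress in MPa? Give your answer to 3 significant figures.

265 MPa

Spring index C = D/d = 47.0/6.9 = 6.8116
K_W = (4C−1)/(4C−4) + 0.615/C = 26.246/23.246 + 0.0903 = 1.2193
τ₀ = 8FD/(πd³) = 8·596·47.0/(π·6.9³) = 224096/1032 = 217.14 MPa
τ_max = K·τ₀ = 1.2193 × 217.14 = 264.77 MPa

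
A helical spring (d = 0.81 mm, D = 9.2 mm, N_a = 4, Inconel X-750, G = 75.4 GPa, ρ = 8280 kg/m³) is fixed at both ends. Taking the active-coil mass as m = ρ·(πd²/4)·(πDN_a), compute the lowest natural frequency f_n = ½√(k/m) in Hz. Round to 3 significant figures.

813 Hz

k = Gd⁴/(8D³N_a) = (75.4×10³)(0.81⁴)/(8·9.2³·4) = 1.3026 N/mm = 1302.6 N/m
Wire length L = πDN_a = π·9.2·4 = 115.61 mm
m = ρ·(πd²/4)·L = 8280 × 0.5153×10⁻⁶ m² × 0.11561 m = 0.00049327 kg
f_n = ½√(k/m) = 0.5·√(1302.6/0.00049327) = 0.5·√(2.6406e+06) = 812.5 Hz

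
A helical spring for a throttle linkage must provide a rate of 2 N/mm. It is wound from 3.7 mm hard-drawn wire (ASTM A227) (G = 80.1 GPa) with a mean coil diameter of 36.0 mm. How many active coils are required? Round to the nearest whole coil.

20

N_a = Gd⁴/(8D³k) = (80.1×10³ × 3.7⁴)/(8 × 36.0³ × 2)
    = 1.5012e+07 / 746496 = 20.11 → 20 coils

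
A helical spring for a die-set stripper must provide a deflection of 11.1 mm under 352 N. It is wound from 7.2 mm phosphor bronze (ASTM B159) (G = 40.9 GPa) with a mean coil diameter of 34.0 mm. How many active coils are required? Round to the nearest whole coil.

Required rate k = F/δ = 352/11.1 = 31.712 N/mm
N_a = Gd⁴/(8D³k) = (40.9×10³ × 7.2⁴)/(8 × 34.0³ × 31.712)
    = 1.09914e+08 / 9.97118e+06 = 11.02 → 11 coils

11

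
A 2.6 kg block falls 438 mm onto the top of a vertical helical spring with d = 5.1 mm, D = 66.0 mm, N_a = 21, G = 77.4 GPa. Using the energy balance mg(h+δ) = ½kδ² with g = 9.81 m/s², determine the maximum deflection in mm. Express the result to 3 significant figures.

169 mm

k = Gd⁴/(8D³N_a) = (77.4×10³)(5.1⁴)/(8·66.0³·21) = 1.0841 N/mm
W = mg = 2.6 × 9.81 = 25.506 N
½kδ² − Wδ − Wh = 0 → δ = (W + √(W² + 2kWh))/k
δ = (25.506 + √(650.56 + 24223))/1.0841 = (25.506 + 157.71)/1.0841 = 169 mm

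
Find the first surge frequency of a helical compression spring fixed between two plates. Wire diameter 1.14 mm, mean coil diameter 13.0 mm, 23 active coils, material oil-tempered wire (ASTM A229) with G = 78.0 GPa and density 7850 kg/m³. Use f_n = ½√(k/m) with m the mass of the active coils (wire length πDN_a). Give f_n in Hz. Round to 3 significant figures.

104 Hz

k = Gd⁴/(8D³N_a) = (78.0×10³)(1.14⁴)/(8·13.0³·23) = 0.32589 N/mm = 325.89 N/m
Wire length L = πDN_a = π·13.0·23 = 939.34 mm
m = ρ·(πd²/4)·L = 7850 × 1.0207×10⁻⁶ m² × 0.93934 m = 0.0075265 kg
f_n = ½√(k/m) = 0.5·√(325.89/0.0075265) = 0.5·√(43299) = 104.04 Hz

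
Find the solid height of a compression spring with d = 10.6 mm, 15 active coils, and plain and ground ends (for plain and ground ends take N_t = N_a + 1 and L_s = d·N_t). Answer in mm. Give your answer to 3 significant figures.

plain and ground ends: N_t = N_a + 1 = 15 + 1 = 16
L_s = d·N_t = 10.6 × 16 = 169.6 mm

170 mm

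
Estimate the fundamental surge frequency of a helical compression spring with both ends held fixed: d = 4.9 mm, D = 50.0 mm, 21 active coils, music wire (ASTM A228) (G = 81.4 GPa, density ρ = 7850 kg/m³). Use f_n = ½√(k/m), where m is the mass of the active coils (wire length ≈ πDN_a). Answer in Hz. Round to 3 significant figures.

33.8 Hz

k = Gd⁴/(8D³N_a) = (81.4×10³)(4.9⁴)/(8·50.0³·21) = 2.2345 N/mm = 2234.5 N/m
Wire length L = πDN_a = π·50.0·21 = 3298.7 mm
m = ρ·(πd²/4)·L = 7850 × 18.857×10⁻⁶ m² × 3.2987 m = 0.4883 kg
f_n = ½√(k/m) = 0.5·√(2234.5/0.4883) = 0.5·√(4576.1) = 33.824 Hz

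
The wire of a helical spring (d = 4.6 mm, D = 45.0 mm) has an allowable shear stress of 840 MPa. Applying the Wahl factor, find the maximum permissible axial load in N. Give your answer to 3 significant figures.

621 N

C = D/d = 45.0/4.6 = 9.7826
K_W = (4C−1)/(4C−4) + 0.615/C = 38.130/35.130 + 0.0629 = 1.1483
τ_max = K·8FD/(πd³) → F_max = τ_allow·πd³/(8DK)
F_max = 840·π·4.6³/(8·45.0·1.1483) = 2.5686e+05/413.37 = 621.38 N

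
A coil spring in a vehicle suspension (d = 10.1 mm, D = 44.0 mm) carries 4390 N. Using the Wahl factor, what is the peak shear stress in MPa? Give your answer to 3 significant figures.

651 MPa

Spring index C = D/d = 44.0/10.1 = 4.3564
K_W = (4C−1)/(4C−4) + 0.615/C = 16.426/13.426 + 0.1412 = 1.3646
τ₀ = 8FD/(πd³) = 8·4390·44.0/(π·10.1³) = 1.54528e+06/3236.8 = 477.41 MPa
τ_max = K·τ₀ = 1.3646 × 477.41 = 651.49 MPa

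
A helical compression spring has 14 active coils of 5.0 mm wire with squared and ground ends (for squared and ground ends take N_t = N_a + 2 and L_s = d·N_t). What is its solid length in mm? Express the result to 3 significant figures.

squared and ground ends: N_t = N_a + 2 = 14 + 2 = 16
L_s = d·N_t = 5.0 × 16 = 80 mm

80.0 mm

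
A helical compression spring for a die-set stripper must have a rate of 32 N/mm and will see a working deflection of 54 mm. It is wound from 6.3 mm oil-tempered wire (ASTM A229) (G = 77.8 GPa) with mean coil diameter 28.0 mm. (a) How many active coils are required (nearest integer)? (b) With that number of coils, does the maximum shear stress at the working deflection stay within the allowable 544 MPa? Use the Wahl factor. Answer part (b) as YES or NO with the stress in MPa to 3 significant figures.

N_a = Gd⁴/(8D³k) = (77.8×10³)(6.3⁴)/(8·28.0³·32) = 21.81 → N_a = 22
Actual rate k = Gd⁴/(8D³·22) = 31.722 N/mm
Working load F = kδ = 31.722·54 = 1713 N
C = 28.0/6.3 = 4.4444; K_W = (4C−1)/(4C−4)+0.615/C = 1.3561
τ_max = K_W·8FD/(πd³) = 1.3561·488.46 = 662.4 MPa
τ_max > 544 MPa → exceeds allowable

(a) 22 coils; (b) NO, τ_max = 662 MPa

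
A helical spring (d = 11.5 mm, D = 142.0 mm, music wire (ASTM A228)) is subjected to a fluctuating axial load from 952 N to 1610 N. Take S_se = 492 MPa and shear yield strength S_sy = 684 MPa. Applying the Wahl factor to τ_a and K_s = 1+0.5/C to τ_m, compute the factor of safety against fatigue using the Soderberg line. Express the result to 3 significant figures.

1.56

C = D/d = 142.0/11.5 = 12.3478; K_W = (4C−1)/(4C−4)+0.615/C = 1.1159; K_s = 1+0.5/C = 1.0405
F_a = (F_max−F_min)/2 = 329 N; F_m = (F_max+F_min)/2 = 1281 N
τ_a = K_W·8F_aD/(πd³) = 1.1159 × 78.222 = 87.288 MPa
τ_m = K_s·8F_mD/(πd³) = 1.0405 × 304.57 = 316.9 MPa
Soderberg: 1/n_f = τ_a/S_se + τ_m/S_sy = 87.288/492 + 316.9/684 = 0.17742 + 0.46331 = 0.64072
n_f = 1/0.64072 = 1.561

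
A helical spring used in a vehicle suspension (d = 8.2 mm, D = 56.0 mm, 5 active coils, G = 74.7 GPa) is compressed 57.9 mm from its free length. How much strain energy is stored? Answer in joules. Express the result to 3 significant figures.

80.6 J

k = Gd⁴/(8D³N_a) = (74.7×10³)(8.2⁴)/(8·56.0³·5) = 48.079 N/mm
U = ½kδ² = 0.5 × 48.079 × 57.9² = 80590 N·mm = 80.59 J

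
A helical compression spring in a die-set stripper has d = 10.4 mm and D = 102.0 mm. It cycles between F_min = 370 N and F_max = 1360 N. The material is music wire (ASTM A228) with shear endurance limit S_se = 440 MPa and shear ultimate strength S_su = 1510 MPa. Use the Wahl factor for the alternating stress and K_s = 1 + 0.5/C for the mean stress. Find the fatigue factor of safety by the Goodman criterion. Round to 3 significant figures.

C = D/d = 102.0/10.4 = 9.8077; K_W = (4C−1)/(4C−4)+0.615/C = 1.1479; K_s = 1+0.5/C = 1.0510
F_a = (F_max−F_min)/2 = 495 N; F_m = (F_max+F_min)/2 = 865 N
τ_a = K_W·8F_aD/(πd³) = 1.1479 × 114.3 = 131.2 MPa
τ_m = K_s·8F_mD/(πd³) = 1.0510 × 199.74 = 209.92 MPa
Goodman: 1/n_f = τ_a/S_se + τ_m/S_su = 131.2/440 + 209.92/1510 = 0.29818 + 0.13902 = 0.4372
n_f = 1/0.4372 = 2.287

2.29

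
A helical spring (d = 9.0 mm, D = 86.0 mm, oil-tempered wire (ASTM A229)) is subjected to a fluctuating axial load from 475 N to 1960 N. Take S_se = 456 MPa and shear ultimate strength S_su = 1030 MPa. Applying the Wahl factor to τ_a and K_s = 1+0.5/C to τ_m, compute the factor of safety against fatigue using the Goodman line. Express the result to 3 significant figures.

1.07

C = D/d = 86.0/9.0 = 9.5556; K_W = (4C−1)/(4C−4)+0.615/C = 1.1520; K_s = 1+0.5/C = 1.0523
F_a = (F_max−F_min)/2 = 742.5 N; F_m = (F_max+F_min)/2 = 1217.5 N
τ_a = K_W·8F_aD/(πd³) = 1.1520 × 223.05 = 256.96 MPa
τ_m = K_s·8F_mD/(πd³) = 1.0523 × 365.75 = 384.88 MPa
Goodman: 1/n_f = τ_a/S_se + τ_m/S_su = 256.96/456 + 384.88/1030 = 0.56351 + 0.37367 = 0.93719
n_f = 1/0.93719 = 1.067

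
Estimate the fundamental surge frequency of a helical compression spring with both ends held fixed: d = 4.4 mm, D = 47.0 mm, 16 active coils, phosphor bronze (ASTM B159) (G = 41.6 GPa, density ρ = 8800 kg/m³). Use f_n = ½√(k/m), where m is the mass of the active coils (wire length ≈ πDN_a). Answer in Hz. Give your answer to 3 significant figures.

k = Gd⁴/(8D³N_a) = (41.6×10³)(4.4⁴)/(8·47.0³·16) = 1.1733 N/mm = 1173.3 N/m
Wire length L = πDN_a = π·47.0·16 = 2362.5 mm
m = ρ·(πd²/4)·L = 8800 × 15.205×10⁻⁶ m² × 2.3625 m = 0.31612 kg
f_n = ½√(k/m) = 0.5·√(1173.3/0.31612) = 0.5·√(3711.5) = 30.461 Hz

30.5 Hz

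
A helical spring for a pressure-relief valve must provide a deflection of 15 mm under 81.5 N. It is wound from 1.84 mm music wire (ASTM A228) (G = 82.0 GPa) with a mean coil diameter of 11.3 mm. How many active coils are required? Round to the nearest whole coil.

Required rate k = F/δ = 81.5/15 = 5.4333 N/mm
N_a = Gd⁴/(8D³k) = (82.0×10³ × 1.84⁴)/(8 × 11.3³ × 5.4333)
    = 939908 / 62717.9 = 14.99 → 15 coils

15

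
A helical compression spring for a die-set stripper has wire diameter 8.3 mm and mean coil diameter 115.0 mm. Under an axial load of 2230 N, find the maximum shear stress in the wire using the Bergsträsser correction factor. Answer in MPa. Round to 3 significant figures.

1250 MPa

Spring index C = D/d = 115.0/8.3 = 13.8554
K_B = (4C+2)/(4C−3) = 57.422/52.422 = 1.0954
τ₀ = 8FD/(πd³) = 8·2230·115.0/(π·8.3³) = 2.0516e+06/1796.3 = 1142.1 MPa
τ_max = K·τ₀ = 1.0954 × 1142.1 = 1251 MPa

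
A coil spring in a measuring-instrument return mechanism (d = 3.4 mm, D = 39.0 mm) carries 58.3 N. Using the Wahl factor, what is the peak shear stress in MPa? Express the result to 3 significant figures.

Spring index C = D/d = 39.0/3.4 = 11.4706
K_W = (4C−1)/(4C−4) + 0.615/C = 44.882/41.882 + 0.0536 = 1.1252
τ₀ = 8FD/(πd³) = 8·58.3·39.0/(π·3.4³) = 18189.6/123.48 = 147.31 MPa
τ_max = K·τ₀ = 1.1252 × 147.31 = 165.76 MPa

166 MPa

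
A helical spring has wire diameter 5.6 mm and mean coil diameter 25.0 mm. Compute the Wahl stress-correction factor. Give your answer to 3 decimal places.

C = D/d = 25.0/5.6 = 4.4643
K_W = (4C−1)/(4C−4) + 0.615/C = 16.857/13.857 + 0.1378 = 1.3543

1.354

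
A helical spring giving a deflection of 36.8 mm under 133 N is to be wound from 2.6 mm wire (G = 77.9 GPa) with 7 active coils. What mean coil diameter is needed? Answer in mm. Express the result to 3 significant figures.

26.0 mm

Required rate k = F/δ = 133/36.8 = 3.6141 N/mm
D = (Gd⁴/(8N_a·k))^(1/3) = (77.9×10³·2.6⁴/(8·7·3.6141))^(1/3)
  = (17588.9)^(1/3) = 26.0064 mm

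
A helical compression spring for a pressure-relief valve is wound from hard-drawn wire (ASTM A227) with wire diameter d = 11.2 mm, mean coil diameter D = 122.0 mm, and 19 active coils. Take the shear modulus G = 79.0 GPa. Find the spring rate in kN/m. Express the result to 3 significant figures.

k = Gd⁴/(8D³N_a) = (79.0×10³ × 11.2⁴) / (8 × 122.0³ × 19)
  = 1.24308e+09 / 2.76009e+08 = 4.5038 N/mm

4.50 kN/m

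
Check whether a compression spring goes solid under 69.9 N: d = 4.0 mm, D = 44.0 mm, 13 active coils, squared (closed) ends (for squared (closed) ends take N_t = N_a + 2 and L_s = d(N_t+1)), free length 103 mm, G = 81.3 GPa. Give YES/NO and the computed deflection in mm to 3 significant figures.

NO, δ = 29.8 mm

k = Gd⁴/(8D³N_a) = (81.3×10³)(4.0⁴)/(8·44.0³·13) = 2.3493 N/mm
N_t = 15; L_s = 4.0·16 = 64 mm; δ_solid = L₀ − L_s = 103 − 64 = 39 mm
δ = F/k = 69.9/2.3493 = 29.753 mm
δ < δ_solid → spring does not go solid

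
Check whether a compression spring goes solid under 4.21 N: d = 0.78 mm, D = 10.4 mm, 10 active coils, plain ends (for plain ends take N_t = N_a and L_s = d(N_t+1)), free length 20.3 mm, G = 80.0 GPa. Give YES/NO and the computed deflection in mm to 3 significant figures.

YES, δ = 12.8 mm

k = Gd⁴/(8D³N_a) = (80.0×10³)(0.78⁴)/(8·10.4³·10) = 0.32906 N/mm
N_t = 10; L_s = 0.78·11 = 8.58 mm; δ_solid = L₀ − L_s = 20.3 − 8.58 = 11.72 mm
δ = F/k = 4.21/0.32906 = 12.794 mm
δ ≥ δ_solid → spring goes solid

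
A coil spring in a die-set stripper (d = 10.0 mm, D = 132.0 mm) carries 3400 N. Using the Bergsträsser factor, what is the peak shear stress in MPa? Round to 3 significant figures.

Spring index C = D/d = 132.0/10.0 = 13.2000
K_B = (4C+2)/(4C−3) = 54.800/49.800 = 1.1004
τ₀ = 8FD/(πd³) = 8·3400·132.0/(π·10.0³) = 3.5904e+06/3141.6 = 1142.9 MPa
τ_max = K·τ₀ = 1.1004 × 1142.9 = 1257.6 MPa

1260 MPa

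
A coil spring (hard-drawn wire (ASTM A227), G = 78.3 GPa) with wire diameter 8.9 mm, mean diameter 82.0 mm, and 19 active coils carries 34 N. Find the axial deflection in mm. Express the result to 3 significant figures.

5.80 mm

k = Gd⁴/(8D³N_a) = (78.3×10³)(8.9⁴)/(8·82.0³·19) = 5.8619 N/mm
δ = F/k = 34 / 5.8619 = 5.8002 mm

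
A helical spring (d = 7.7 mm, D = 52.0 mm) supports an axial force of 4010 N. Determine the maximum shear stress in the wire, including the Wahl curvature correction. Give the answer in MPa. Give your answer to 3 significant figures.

1420 MPa

Spring index C = D/d = 52.0/7.7 = 6.7532
K_W = (4C−1)/(4C−4) + 0.615/C = 26.013/23.013 + 0.0911 = 1.2214
τ₀ = 8FD/(πd³) = 8·4010·52.0/(π·7.7³) = 1.66816e+06/1434.2 = 1163.1 MPa
τ_max = K·τ₀ = 1.2214 × 1163.1 = 1420.6 MPa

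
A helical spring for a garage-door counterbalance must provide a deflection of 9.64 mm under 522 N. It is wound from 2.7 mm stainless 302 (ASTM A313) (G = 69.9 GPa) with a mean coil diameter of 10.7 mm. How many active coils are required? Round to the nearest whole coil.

7

Required rate k = F/δ = 522/9.64 = 54.149 N/mm
N_a = Gd⁴/(8D³k) = (69.9×10³ × 2.7⁴)/(8 × 10.7³ × 54.149)
    = 3.71477e+06 / 530683 = 7 → 7 coils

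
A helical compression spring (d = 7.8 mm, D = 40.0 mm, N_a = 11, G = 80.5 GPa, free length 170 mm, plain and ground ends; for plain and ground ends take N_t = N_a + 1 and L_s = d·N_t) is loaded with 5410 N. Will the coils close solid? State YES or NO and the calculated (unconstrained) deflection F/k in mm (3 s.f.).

YES, δ = 102 mm

k = Gd⁴/(8D³N_a) = (80.5×10³)(7.8⁴)/(8·40.0³·11) = 52.907 N/mm
N_t = 12; L_s = 7.8·12 = 93.6 mm; δ_solid = L₀ − L_s = 170 − 93.6 = 76.4 mm
δ = F/k = 5410/52.907 = 102.26 mm
δ ≥ δ_solid → spring goes solid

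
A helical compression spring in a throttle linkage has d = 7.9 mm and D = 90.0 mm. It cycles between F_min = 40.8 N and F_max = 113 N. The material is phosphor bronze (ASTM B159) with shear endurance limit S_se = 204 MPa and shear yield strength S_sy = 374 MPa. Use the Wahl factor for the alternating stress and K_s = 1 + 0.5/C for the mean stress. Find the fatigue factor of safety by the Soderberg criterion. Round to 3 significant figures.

C = D/d = 90.0/7.9 = 11.3924; K_W = (4C−1)/(4C−4)+0.615/C = 1.1262; K_s = 1+0.5/C = 1.0439
F_a = (F_max−F_min)/2 = 36.1 N; F_m = (F_max+F_min)/2 = 76.9 N
τ_a = K_W·8F_aD/(πd³) = 1.1262 × 16.781 = 18.898 MPa
τ_m = K_s·8F_mD/(πd³) = 1.0439 × 35.746 = 37.315 MPa
Soderberg: 1/n_f = τ_a/S_se + τ_m/S_sy = 18.898/204 + 37.315/374 = 0.09264 + 0.09977 = 0.19241
n_f = 1/0.19241 = 5.197

5.20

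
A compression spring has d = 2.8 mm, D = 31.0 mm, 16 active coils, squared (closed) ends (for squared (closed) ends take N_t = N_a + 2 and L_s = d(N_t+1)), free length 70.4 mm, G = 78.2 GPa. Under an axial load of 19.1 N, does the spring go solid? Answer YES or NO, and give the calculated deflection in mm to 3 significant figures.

k = Gd⁴/(8D³N_a) = (78.2×10³)(2.8⁴)/(8·31.0³·16) = 1.2605 N/mm
N_t = 18; L_s = 2.8·19 = 53.2 mm; δ_solid = L₀ − L_s = 70.4 − 53.2 = 17.2 mm
δ = F/k = 19.1/1.2605 = 15.153 mm
δ < δ_solid → spring does not go solid

NO, δ = 15.2 mm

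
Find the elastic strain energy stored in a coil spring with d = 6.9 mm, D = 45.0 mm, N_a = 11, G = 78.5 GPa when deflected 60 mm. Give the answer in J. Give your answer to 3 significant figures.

k = Gd⁴/(8D³N_a) = (78.5×10³)(6.9⁴)/(8·45.0³·11) = 22.189 N/mm
U = ½kδ² = 0.5 × 22.189 × 60² = 39941 N·mm = 39.941 J

39.9 J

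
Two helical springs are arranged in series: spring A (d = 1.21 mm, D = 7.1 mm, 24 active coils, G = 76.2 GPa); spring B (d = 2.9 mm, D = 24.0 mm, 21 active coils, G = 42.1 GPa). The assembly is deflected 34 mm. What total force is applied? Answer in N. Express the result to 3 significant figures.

28.3 N

k_A = Gd⁴/(8D³N_a) = (76.2×10³)(1.21⁴)/(8·7.1³·24) = 2.377 N/mm
k_B = Gd⁴/(8D³N_a) = (42.1×10³)(2.9⁴)/(8·24.0³·21) = 1.2821 N/mm
Series: 1/k_eq = 1/2.377 + 1/1.2821 = 1.2007; k_eq = 0.83287 N/mm
F = k_eq·δ = 0.83287·34 = 28.318 N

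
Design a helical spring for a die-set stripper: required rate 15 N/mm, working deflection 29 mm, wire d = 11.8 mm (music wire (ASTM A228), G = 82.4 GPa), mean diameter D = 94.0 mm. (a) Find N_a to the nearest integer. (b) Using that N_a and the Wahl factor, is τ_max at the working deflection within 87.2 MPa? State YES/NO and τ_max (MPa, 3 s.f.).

N_a = Gd⁴/(8D³k) = (82.4×10³)(11.8⁴)/(8·94.0³·15) = 16.03 → N_a = 16
Actual rate k = Gd⁴/(8D³·16) = 15.027 N/mm
Working load F = kδ = 15.027·29 = 435.77 N
C = 94.0/11.8 = 7.9661; K_W = (4C−1)/(4C−4)+0.615/C = 1.1849
τ_max = K_W·8FD/(πd³) = 1.1849·63.487 = 75.223 MPa
τ_max ≤ 87.2 MPa → acceptable

(a) 16 coils; (b) YES, τ_max = 75.2 MPa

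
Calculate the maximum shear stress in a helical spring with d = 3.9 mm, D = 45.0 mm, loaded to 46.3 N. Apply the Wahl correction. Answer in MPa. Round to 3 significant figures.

Spring index C = D/d = 45.0/3.9 = 11.5385
K_W = (4C−1)/(4C−4) + 0.615/C = 45.154/42.154 + 0.0533 = 1.1245
τ₀ = 8FD/(πd³) = 8·46.3·45.0/(π·3.9³) = 16668/186.36 = 89.442 MPa
τ_max = K·τ₀ = 1.1245 × 89.442 = 100.57 MPa

101 MPa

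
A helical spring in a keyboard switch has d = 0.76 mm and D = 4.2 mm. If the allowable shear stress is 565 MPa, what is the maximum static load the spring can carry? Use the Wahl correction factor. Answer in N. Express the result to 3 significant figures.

C = D/d = 4.2/0.76 = 5.5263
K_W = (4C−1)/(4C−4) + 0.615/C = 21.105/18.105 + 0.1113 = 1.2770
τ_max = K·8FD/(πd³) → F_max = τ_allow·πd³/(8DK)
F_max = 565·π·0.76³/(8·4.2·1.2770) = 779.18/42.907 = 18.16 N

18.2 N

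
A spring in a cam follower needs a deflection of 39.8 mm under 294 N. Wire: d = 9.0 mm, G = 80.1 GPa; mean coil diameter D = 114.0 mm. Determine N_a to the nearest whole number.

6

Required rate k = F/δ = 294/39.8 = 7.3869 N/mm
N_a = Gd⁴/(8D³k) = (80.1×10³ × 9.0⁴)/(8 × 114.0³ × 7.3869)
    = 5.25536e+08 / 8.75525e+07 = 6.003 → 6 coils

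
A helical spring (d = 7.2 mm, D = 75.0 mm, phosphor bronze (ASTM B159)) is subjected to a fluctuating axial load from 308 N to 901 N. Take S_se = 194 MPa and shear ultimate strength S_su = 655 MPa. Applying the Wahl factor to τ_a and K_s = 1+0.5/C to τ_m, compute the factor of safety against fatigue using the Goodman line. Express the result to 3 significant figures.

C = D/d = 75.0/7.2 = 10.4167; K_W = (4C−1)/(4C−4)+0.615/C = 1.1387; K_s = 1+0.5/C = 1.0480
F_a = (F_max−F_min)/2 = 296.5 N; F_m = (F_max+F_min)/2 = 604.5 N
τ_a = K_W·8F_aD/(πd³) = 1.1387 × 151.72 = 172.76 MPa
τ_m = K_s·8F_mD/(πd³) = 1.0480 × 309.31 = 324.16 MPa
Goodman: 1/n_f = τ_a/S_se + τ_m/S_su = 172.76/194 + 324.16/655 = 0.89049 + 0.49490 = 1.3854
n_f = 1/1.3854 = 0.7218

0.722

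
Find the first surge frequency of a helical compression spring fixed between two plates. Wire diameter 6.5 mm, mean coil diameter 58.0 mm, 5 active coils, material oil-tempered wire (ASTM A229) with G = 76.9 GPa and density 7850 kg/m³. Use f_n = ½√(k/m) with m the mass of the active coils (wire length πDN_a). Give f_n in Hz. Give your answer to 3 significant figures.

k = Gd⁴/(8D³N_a) = (76.9×10³)(6.5⁴)/(8·58.0³·5) = 17.589 N/mm = 17589 N/m
Wire length L = πDN_a = π·58.0·5 = 911.06 mm
m = ρ·(πd²/4)·L = 7850 × 33.183×10⁻⁶ m² × 0.91106 m = 0.23732 kg
f_n = ½√(k/m) = 0.5·√(17589/0.23732) = 0.5·√(74114) = 136.12 Hz

136 Hz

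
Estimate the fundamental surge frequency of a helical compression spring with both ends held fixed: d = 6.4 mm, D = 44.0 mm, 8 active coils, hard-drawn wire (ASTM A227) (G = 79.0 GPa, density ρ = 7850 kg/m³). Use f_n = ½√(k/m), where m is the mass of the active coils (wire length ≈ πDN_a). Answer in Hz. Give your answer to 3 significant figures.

148 Hz

k = Gd⁴/(8D³N_a) = (79.0×10³)(6.4⁴)/(8·44.0³·8) = 24.311 N/mm = 24311 N/m
Wire length L = πDN_a = π·44.0·8 = 1105.8 mm
m = ρ·(πd²/4)·L = 7850 × 32.17×10⁻⁶ m² × 1.1058 m = 0.27926 kg
f_n = ½√(k/m) = 0.5·√(24311/0.27926) = 0.5·√(87056) = 147.53 Hz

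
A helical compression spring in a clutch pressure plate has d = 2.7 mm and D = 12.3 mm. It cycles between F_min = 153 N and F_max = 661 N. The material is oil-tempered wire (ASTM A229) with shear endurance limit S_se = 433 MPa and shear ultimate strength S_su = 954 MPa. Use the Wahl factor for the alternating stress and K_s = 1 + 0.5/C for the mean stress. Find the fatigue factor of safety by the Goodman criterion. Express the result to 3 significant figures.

C = D/d = 12.3/2.7 = 4.5556; K_W = (4C−1)/(4C−4)+0.615/C = 1.3459; K_s = 1+0.5/C = 1.1098
F_a = (F_max−F_min)/2 = 254 N; F_m = (F_max+F_min)/2 = 407 N
τ_a = K_W·8F_aD/(πd³) = 1.3459 × 404.19 = 544.02 MPa
τ_m = K_s·8F_mD/(πd³) = 1.1098 × 647.66 = 718.75 MPa
Goodman: 1/n_f = τ_a/S_se + τ_m/S_su = 544.02/433 + 718.75/954 = 1.25639 + 0.75340 = 2.0098
n_f = 1/2.0098 = 0.4976

0.498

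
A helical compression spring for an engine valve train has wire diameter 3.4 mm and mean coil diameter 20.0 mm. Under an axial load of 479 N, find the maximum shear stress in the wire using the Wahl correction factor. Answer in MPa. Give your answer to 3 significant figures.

Spring index C = D/d = 20.0/3.4 = 5.8824
K_W = (4C−1)/(4C−4) + 0.615/C = 22.529/19.529 + 0.1045 = 1.2582
τ₀ = 8FD/(πd³) = 8·479·20.0/(π·3.4³) = 76640/123.48 = 620.68 MPa
τ_max = K·τ₀ = 1.2582 × 620.68 = 780.92 MPa

781 MPa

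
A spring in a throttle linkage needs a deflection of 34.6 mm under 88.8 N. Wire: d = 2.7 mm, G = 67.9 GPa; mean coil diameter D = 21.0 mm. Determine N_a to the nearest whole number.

Required rate k = F/δ = 88.8/34.6 = 2.5665 N/mm
N_a = Gd⁴/(8D³k) = (67.9×10³ × 2.7⁴)/(8 × 21.0³ × 2.5665)
    = 3.60848e+06 / 190145 = 18.98 → 19 coils

19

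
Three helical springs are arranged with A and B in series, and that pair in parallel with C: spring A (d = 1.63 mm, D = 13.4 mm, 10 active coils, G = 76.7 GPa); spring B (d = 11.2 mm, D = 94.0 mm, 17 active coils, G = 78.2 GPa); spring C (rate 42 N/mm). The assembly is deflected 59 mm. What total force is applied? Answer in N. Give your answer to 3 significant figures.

2610 N

k_A = Gd⁴/(8D³N_a) = (76.7×10³)(1.63⁴)/(8·13.4³·10) = 2.8128 N/mm
k_B = Gd⁴/(8D³N_a) = (78.2×10³)(11.2⁴)/(8·94.0³·17) = 10.893 N/mm
Springs A,B series: k_AB = 1/(1/2.8128+1/10.893) = 2.2356 N/mm; parallel with C: k_eq = 2.2356+42 = 44.236 N/mm
F = k_eq·δ = 44.236·59 = 2609.9 N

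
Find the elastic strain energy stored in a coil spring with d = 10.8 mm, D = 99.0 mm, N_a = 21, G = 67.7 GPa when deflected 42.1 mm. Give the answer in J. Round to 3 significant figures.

k = Gd⁴/(8D³N_a) = (67.7×10³)(10.8⁴)/(8·99.0³·21) = 5.6503 N/mm
U = ½kδ² = 0.5 × 5.6503 × 42.1² = 5007.3 N·mm = 5.0073 J

5.01 J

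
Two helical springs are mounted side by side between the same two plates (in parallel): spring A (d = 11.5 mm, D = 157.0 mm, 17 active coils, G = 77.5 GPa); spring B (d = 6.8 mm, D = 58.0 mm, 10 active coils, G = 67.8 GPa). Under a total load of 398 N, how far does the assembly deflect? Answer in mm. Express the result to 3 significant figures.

33.6 mm

k_A = Gd⁴/(8D³N_a) = (77.5×10³)(11.5⁴)/(8·157.0³·17) = 2.5755 N/mm
k_B = Gd⁴/(8D³N_a) = (67.8×10³)(6.8⁴)/(8·58.0³·10) = 9.2873 N/mm
Parallel: k_eq = 2.5755 + 9.2873 = 11.863 N/mm
δ = F/k_eq = 398/11.863 = 33.55 mm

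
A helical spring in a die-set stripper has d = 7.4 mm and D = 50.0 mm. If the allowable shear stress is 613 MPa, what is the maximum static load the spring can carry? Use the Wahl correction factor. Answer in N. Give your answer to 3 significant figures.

C = D/d = 50.0/7.4 = 6.7568
K_W = (4C−1)/(4C−4) + 0.615/C = 26.027/23.027 + 0.0910 = 1.2213
τ_max = K·8FD/(πd³) → F_max = τ_allow·πd³/(8DK)
F_max = 613·π·7.4³/(8·50.0·1.2213) = 7.8038e+05/488.52 = 1597.4 N

1600 N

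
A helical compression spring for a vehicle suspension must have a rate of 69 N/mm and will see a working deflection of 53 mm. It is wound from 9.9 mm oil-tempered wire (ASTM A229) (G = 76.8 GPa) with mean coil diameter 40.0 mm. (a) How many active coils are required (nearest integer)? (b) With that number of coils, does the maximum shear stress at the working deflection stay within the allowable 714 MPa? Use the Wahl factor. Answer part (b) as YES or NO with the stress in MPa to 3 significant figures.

(a) 21 coils; (b) YES, τ_max = 534 MPa

N_a = Gd⁴/(8D³k) = (76.8×10³)(9.9⁴)/(8·40.0³·69) = 20.88 → N_a = 21
Actual rate k = Gd⁴/(8D³·21) = 68.614 N/mm
Working load F = kδ = 68.614·53 = 3636.5 N
C = 40.0/9.9 = 4.0404; K_W = (4C−1)/(4C−4)+0.615/C = 1.3989
τ_max = K_W·8FD/(πd³) = 1.3989·381.75 = 534.03 MPa
τ_max ≤ 714 MPa → acceptable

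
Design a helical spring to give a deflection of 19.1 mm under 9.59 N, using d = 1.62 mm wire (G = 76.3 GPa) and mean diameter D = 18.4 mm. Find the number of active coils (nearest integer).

Required rate k = F/δ = 9.59/19.1 = 0.50209 N/mm
N_a = Gd⁴/(8D³k) = (76.3×10³ × 1.62⁴)/(8 × 18.4³ × 0.50209)
    = 525514 / 25022.4 = 21 → 21 coils

21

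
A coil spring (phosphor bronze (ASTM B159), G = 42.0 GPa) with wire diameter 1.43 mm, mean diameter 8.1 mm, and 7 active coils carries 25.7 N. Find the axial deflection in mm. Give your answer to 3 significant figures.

4.35 mm

k = Gd⁴/(8D³N_a) = (42.0×10³)(1.43⁴)/(8·8.1³·7) = 5.9013 N/mm
δ = F/k = 25.7 / 5.9013 = 4.3549 mm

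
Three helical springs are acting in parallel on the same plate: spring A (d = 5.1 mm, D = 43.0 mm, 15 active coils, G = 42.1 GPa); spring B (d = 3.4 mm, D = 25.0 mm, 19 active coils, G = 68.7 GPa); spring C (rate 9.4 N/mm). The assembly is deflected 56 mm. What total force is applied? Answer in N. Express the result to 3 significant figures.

k_A = Gd⁴/(8D³N_a) = (42.1×10³)(5.1⁴)/(8·43.0³·15) = 2.9852 N/mm
k_B = Gd⁴/(8D³N_a) = (68.7×10³)(3.4⁴)/(8·25.0³·19) = 3.8655 N/mm
Parallel: k_eq = 2.9852 + 3.8655 + 9.4 = 16.251 N/mm
F = k_eq·δ = 16.251·56 = 910.04 N

910 N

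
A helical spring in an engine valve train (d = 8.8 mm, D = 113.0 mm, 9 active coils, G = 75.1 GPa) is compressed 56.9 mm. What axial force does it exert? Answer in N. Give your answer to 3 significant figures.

k = Gd⁴/(8D³N_a) = (75.1×10³)(8.8⁴)/(8·113.0³·9) = 4.3351 N/mm
F = k·δ = 4.3351 × 56.9 = 246.67 N

247 N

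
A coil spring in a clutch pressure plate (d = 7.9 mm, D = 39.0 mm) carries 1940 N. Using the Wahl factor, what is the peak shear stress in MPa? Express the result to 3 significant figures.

514 MPa

Spring index C = D/d = 39.0/7.9 = 4.9367
K_W = (4C−1)/(4C−4) + 0.615/C = 18.747/15.747 + 0.1246 = 1.3151
τ₀ = 8FD/(πd³) = 8·1940·39.0/(π·7.9³) = 605280/1548.9 = 390.77 MPa
τ_max = K·τ₀ = 1.3151 × 390.77 = 513.9 MPa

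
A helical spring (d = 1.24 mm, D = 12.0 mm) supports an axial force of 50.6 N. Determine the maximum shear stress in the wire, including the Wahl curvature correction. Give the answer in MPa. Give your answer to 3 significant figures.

Spring index C = D/d = 12.0/1.24 = 9.6774
K_W = (4C−1)/(4C−4) + 0.615/C = 37.710/34.710 + 0.0635 = 1.1500
τ₀ = 8FD/(πd³) = 8·50.6·12.0/(π·1.24³) = 4857.6/5.9898 = 810.97 MPa
τ_max = K·τ₀ = 1.1500 × 810.97 = 932.6 MPa

933 MPa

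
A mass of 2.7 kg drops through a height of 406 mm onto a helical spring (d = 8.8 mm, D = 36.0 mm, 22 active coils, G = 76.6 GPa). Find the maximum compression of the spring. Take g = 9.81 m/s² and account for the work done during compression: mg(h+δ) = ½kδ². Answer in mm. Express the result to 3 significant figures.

k = Gd⁴/(8D³N_a) = (76.6×10³)(8.8⁴)/(8·36.0³·22) = 55.942 N/mm
W = mg = 2.7 × 9.81 = 26.487 N
½kδ² − Wδ − Wh = 0 → δ = (W + √(W² + 2kWh))/k
δ = (26.487 + √(701.56 + 1.20317e+06))/55.942 = (26.487 + 1097.2)/55.942 = 20.087 mm

20.1 mm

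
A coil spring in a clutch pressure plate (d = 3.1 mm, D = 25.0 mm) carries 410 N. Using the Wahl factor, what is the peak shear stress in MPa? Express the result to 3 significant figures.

1040 MPa

Spring index C = D/d = 25.0/3.1 = 8.0645
K_W = (4C−1)/(4C−4) + 0.615/C = 31.258/28.258 + 0.0763 = 1.1824
τ₀ = 8FD/(πd³) = 8·410·25.0/(π·3.1³) = 82000/93.591 = 876.15 MPa
τ_max = K·τ₀ = 1.1824 × 876.15 = 1036 MPa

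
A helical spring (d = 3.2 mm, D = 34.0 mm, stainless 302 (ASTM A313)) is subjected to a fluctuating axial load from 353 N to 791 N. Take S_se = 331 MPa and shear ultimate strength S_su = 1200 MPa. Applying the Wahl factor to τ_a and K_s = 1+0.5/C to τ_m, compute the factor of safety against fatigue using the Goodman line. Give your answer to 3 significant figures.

0.303

C = D/d = 34.0/3.2 = 10.6250; K_W = (4C−1)/(4C−4)+0.615/C = 1.1358; K_s = 1+0.5/C = 1.0471
F_a = (F_max−F_min)/2 = 219 N; F_m = (F_max+F_min)/2 = 572 N
τ_a = K_W·8F_aD/(πd³) = 1.1358 × 578.65 = 657.23 MPa
τ_m = K_s·8F_mD/(πd³) = 1.0471 × 1511.4 = 1582.5 MPa
Goodman: 1/n_f = τ_a/S_se + τ_m/S_su = 657.23/331 + 1582.5/1200 = 1.98559 + 1.31873 = 3.3043
n_f = 1/3.3043 = 0.3026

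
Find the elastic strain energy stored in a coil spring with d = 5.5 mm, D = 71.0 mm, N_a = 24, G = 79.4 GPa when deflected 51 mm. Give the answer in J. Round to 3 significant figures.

k = Gd⁴/(8D³N_a) = (79.4×10³)(5.5⁴)/(8·71.0³·24) = 1.0573 N/mm
U = ½kδ² = 0.5 × 1.0573 × 51² = 1375 N·mm = 1.375 J

1.38 J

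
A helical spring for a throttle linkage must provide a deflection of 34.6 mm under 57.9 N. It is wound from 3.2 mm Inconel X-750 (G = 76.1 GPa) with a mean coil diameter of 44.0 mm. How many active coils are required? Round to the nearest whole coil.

Required rate k = F/δ = 57.9/34.6 = 1.6734 N/mm
N_a = Gd⁴/(8D³k) = (76.1×10³ × 3.2⁴)/(8 × 44.0³ × 1.6734)
    = 7.97966e+06 / 1.14038e+06 = 6.997 → 7 coils

7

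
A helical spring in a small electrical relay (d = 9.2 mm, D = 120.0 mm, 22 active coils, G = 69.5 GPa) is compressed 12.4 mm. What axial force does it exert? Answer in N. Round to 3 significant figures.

k = Gd⁴/(8D³N_a) = (69.5×10³)(9.2⁴)/(8·120.0³·22) = 1.6371 N/mm
F = k·δ = 1.6371 × 12.4 = 20.3 N

20.3 N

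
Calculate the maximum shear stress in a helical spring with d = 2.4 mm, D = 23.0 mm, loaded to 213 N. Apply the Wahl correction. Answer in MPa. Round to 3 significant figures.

1040 MPa

Spring index C = D/d = 23.0/2.4 = 9.5833
K_W = (4C−1)/(4C−4) + 0.615/C = 37.333/34.333 + 0.0642 = 1.1516
τ₀ = 8FD/(πd³) = 8·213·23.0/(π·2.4³) = 39192/43.429 = 902.43 MPa
τ_max = K·τ₀ = 1.1516 × 902.43 = 1039.2 MPa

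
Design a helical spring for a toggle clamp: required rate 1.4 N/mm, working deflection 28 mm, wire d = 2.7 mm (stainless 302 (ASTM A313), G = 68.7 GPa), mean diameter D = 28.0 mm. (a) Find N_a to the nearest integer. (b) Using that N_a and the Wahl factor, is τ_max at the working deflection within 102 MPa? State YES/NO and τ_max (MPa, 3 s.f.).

N_a = Gd⁴/(8D³k) = (68.7×10³)(2.7⁴)/(8·28.0³·1.4) = 14.85 → N_a = 15
Actual rate k = Gd⁴/(8D³·15) = 1.386 N/mm
Working load F = kδ = 1.386·28 = 38.807 N
C = 28.0/2.7 = 10.3704; K_W = (4C−1)/(4C−4)+0.615/C = 1.1393
τ_max = K_W·8FD/(πd³) = 1.1393·140.58 = 160.17 MPa
τ_max > 102 MPa → exceeds allowable

(a) 15 coils; (b) NO, τ_max = 160 MPa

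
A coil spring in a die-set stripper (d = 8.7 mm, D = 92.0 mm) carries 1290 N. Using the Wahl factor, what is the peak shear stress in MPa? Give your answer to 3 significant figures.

Spring index C = D/d = 92.0/8.7 = 10.5747
K_W = (4C−1)/(4C−4) + 0.615/C = 41.299/38.299 + 0.0582 = 1.1365
τ₀ = 8FD/(πd³) = 8·1290·92.0/(π·8.7³) = 949440/2068.7 = 458.94 MPa
τ_max = K·τ₀ = 1.1365 × 458.94 = 521.59 MPa

522 MPa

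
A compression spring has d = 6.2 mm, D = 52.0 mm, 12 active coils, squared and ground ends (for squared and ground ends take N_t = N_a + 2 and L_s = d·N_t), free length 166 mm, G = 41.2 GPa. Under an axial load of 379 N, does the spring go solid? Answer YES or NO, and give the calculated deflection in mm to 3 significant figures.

k = Gd⁴/(8D³N_a) = (41.2×10³)(6.2⁴)/(8·52.0³·12) = 4.5101 N/mm
N_t = 14; L_s = 6.2·14 = 86.8 mm; δ_solid = L₀ − L_s = 166 − 86.8 = 79.2 mm
δ = F/k = 379/4.5101 = 84.034 mm
δ ≥ δ_solid → spring goes solid

YES, δ = 84.0 mm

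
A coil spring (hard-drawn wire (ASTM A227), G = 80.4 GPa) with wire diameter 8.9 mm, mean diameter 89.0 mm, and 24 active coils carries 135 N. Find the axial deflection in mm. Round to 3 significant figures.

k = Gd⁴/(8D³N_a) = (80.4×10³)(8.9⁴)/(8·89.0³·24) = 3.7269 N/mm
δ = F/k = 135 / 3.7269 = 36.223 mm

36.2 mm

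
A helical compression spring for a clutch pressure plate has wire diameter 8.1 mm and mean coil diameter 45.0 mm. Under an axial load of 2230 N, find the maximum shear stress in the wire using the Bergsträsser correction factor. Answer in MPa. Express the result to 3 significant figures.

Spring index C = D/d = 45.0/8.1 = 5.5556
K_B = (4C+2)/(4C−3) = 24.222/19.222 = 1.2601
τ₀ = 8FD/(πd³) = 8·2230·45.0/(π·8.1³) = 802800/1669.6 = 480.84 MPa
τ_max = K·τ₀ = 1.2601 × 480.84 = 605.92 MPa

606 MPa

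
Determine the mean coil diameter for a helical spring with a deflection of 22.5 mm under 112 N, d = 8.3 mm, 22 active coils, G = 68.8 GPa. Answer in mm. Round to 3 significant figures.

Required rate k = F/δ = 112/22.5 = 4.9778 N/mm
D = (Gd⁴/(8N_a·k))^(1/3) = (68.8×10³·8.3⁴/(8·22·4.9778))^(1/3)
  = (372694)^(1/3) = 71.9644 mm

72.0 mm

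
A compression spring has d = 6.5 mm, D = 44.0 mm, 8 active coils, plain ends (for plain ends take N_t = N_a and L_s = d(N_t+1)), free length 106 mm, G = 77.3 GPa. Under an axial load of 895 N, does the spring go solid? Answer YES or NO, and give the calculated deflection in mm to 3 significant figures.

k = Gd⁴/(8D³N_a) = (77.3×10³)(6.5⁴)/(8·44.0³·8) = 25.31 N/mm
N_t = 8; L_s = 6.5·9 = 58.5 mm; δ_solid = L₀ − L_s = 106 − 58.5 = 47.5 mm
δ = F/k = 895/25.31 = 35.361 mm
δ < δ_solid → spring does not go solid

NO, δ = 35.4 mm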